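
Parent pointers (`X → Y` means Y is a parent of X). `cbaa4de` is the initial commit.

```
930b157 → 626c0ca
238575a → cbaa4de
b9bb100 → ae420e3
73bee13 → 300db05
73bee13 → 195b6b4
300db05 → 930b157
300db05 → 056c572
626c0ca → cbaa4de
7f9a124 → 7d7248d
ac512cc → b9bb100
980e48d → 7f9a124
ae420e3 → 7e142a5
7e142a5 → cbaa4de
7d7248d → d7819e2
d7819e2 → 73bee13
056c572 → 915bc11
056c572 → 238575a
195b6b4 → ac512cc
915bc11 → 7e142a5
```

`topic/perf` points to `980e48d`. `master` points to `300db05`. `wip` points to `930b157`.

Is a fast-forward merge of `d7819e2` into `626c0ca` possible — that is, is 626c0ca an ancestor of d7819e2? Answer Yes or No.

Yes

A fast-forward from 626c0ca to d7819e2 is possible iff 626c0ca is an ancestor of d7819e2.
Ancestors of d7819e2: {056c572, 195b6b4, 238575a, 300db05, 626c0ca, 73bee13, 7e142a5, 915bc11, 930b157, ac512cc, ae420e3, b9bb100, cbaa4de, d7819e2}.
626c0ca is among them, so fast-forward is possible.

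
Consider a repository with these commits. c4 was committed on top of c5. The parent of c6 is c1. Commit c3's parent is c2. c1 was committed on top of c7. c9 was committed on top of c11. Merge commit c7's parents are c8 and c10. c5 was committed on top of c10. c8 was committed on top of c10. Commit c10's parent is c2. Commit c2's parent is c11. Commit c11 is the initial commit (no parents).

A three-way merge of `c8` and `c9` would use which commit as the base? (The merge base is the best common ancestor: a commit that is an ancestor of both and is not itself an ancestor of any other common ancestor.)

Ancestors of c8: {c10, c11, c2, c8}.
Ancestors of c9: {c11, c9}.
Common ancestors: {c11}.
The only common ancestor is c11, so it is the merge base.

c11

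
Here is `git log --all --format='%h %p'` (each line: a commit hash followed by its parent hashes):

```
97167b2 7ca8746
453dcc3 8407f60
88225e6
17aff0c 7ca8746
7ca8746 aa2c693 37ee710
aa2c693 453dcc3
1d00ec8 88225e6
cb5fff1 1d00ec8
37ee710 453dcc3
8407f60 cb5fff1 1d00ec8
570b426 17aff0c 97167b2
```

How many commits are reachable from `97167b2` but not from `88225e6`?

Reachable from 97167b2: {1d00ec8, 37ee710, 453dcc3, 7ca8746, 8407f60, 88225e6, 97167b2, aa2c693, cb5fff1}.
Reachable from 88225e6: {88225e6}.
In 97167b2's history but not 88225e6's: {1d00ec8, 37ee710, 453dcc3, 7ca8746, 8407f60, 97167b2, aa2c693, cb5fff1} — 8 commits.

8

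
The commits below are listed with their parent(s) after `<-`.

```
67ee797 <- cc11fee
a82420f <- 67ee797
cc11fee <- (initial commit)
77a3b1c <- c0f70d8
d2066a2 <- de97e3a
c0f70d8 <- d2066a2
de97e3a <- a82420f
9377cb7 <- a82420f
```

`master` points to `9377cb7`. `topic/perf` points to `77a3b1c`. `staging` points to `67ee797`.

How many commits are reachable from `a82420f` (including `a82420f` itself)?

Walking parent pointers from a82420f: reachable set = {67ee797, a82420f, cc11fee}.
That is 3 commits.

3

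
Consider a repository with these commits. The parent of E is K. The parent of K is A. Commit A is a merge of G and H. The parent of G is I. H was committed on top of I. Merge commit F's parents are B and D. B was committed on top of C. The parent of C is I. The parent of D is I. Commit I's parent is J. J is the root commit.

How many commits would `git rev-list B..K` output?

Reachable from K: {A, G, H, I, J, K}.
Reachable from B: {B, C, I, J}.
In K's history but not B's: {A, G, H, K} — 4 commits.

4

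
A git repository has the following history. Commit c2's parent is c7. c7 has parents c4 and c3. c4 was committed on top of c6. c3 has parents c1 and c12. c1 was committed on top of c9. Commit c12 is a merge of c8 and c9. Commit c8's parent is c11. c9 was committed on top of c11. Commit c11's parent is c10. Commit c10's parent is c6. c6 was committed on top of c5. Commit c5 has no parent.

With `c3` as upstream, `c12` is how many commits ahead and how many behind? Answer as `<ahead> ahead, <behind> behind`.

0 ahead, 2 behind

Reachable from c12: {c10, c11, c12, c5, c6, c8, c9}.
Reachable from c3: {c1, c10, c11, c12, c3, c5, c6, c8, c9}.
Only in c12's history (ahead): {} — 0.
Only in c3's history (behind): {c1, c3} — 2.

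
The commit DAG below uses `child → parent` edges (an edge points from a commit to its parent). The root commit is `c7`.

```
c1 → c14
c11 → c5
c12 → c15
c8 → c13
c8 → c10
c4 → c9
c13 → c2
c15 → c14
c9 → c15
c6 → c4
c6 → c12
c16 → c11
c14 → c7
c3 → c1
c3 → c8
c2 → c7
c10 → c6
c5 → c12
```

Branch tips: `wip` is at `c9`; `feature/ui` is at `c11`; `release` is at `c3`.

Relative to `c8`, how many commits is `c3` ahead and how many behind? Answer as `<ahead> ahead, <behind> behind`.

2 ahead, 0 behind

Reachable from c3: {c1, c10, c12, c13, c14, c15, c2, c3, c4, c6, c7, c8, c9}.
Reachable from c8: {c10, c12, c13, c14, c15, c2, c4, c6, c7, c8, c9}.
Only in c3's history (ahead): {c1, c3} — 2.
Only in c8's history (behind): {} — 0.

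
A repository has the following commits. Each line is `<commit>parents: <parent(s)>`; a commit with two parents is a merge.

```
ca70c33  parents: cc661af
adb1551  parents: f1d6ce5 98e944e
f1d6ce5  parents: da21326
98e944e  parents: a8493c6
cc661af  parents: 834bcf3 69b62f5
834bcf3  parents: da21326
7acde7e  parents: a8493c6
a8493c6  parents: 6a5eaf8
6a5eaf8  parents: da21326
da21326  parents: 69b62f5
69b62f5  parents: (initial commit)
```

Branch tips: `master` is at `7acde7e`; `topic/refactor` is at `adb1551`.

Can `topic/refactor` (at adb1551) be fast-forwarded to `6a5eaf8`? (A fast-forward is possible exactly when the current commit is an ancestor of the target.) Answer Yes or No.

No

A fast-forward from adb1551 to 6a5eaf8 is possible iff adb1551 is an ancestor of 6a5eaf8.
Ancestors of 6a5eaf8: {69b62f5, 6a5eaf8, da21326}.
adb1551 is not among them, so fast-forward is not possible.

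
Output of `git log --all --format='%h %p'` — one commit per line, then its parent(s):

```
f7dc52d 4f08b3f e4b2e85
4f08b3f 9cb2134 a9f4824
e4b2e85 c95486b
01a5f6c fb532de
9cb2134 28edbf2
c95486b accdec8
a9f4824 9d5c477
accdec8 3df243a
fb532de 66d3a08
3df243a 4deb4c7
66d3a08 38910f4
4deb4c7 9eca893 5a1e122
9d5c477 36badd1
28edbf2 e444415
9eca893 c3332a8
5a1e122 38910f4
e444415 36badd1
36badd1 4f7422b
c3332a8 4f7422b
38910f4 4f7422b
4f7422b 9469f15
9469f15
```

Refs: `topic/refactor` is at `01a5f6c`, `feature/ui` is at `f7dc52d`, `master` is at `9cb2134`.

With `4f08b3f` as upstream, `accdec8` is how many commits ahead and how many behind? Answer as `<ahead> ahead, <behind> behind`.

7 ahead, 7 behind

Reachable from accdec8: {38910f4, 3df243a, 4deb4c7, 4f7422b, 5a1e122, 9469f15, 9eca893, accdec8, c3332a8}.
Reachable from 4f08b3f: {28edbf2, 36badd1, 4f08b3f, 4f7422b, 9469f15, 9cb2134, 9d5c477, a9f4824, e444415}.
Only in accdec8's history (ahead): {38910f4, 3df243a, 4deb4c7, 5a1e122, 9eca893, accdec8, c3332a8} — 7.
Only in 4f08b3f's history (behind): {28edbf2, 36badd1, 4f08b3f, 9cb2134, 9d5c477, a9f4824, e444415} — 7.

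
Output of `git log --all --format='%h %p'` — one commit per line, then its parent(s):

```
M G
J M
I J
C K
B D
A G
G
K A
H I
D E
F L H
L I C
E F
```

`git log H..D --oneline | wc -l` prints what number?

Reachable from D: {A, C, D, E, F, G, H, I, J, K, L, M}.
Reachable from H: {G, H, I, J, M}.
In D's history but not H's: {A, C, D, E, F, K, L} — 7 commits.

7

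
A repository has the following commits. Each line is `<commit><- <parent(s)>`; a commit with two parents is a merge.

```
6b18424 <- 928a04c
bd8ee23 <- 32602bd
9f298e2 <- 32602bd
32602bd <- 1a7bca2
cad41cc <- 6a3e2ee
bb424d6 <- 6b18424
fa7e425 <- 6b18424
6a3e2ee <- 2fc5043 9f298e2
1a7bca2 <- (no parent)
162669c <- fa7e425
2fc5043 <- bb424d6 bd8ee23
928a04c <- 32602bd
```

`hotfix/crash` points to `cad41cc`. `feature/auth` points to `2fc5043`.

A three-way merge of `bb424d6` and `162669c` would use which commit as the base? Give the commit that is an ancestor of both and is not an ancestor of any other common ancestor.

Ancestors of bb424d6: {1a7bca2, 32602bd, 6b18424, 928a04c, bb424d6}.
Ancestors of 162669c: {162669c, 1a7bca2, 32602bd, 6b18424, 928a04c, fa7e425}.
Common ancestors: {1a7bca2, 32602bd, 6b18424, 928a04c}.
Among these, 6b18424 is not an ancestor of any other common ancestor — it is the merge base.

6b18424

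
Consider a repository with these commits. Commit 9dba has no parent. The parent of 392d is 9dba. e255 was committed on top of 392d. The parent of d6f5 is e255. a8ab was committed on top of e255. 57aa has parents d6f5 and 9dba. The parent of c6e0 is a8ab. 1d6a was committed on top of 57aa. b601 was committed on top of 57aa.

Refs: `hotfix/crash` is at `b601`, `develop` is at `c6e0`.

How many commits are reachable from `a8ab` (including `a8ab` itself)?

Walking parent pointers from a8ab: reachable set = {392d, 9dba, a8ab, e255}.
That is 4 commits.

4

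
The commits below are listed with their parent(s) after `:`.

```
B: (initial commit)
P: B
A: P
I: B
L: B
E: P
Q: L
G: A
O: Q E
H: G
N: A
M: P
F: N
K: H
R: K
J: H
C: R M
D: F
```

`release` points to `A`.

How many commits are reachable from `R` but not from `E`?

Reachable from R: {A, B, G, H, K, P, R}.
Reachable from E: {B, E, P}.
In R's history but not E's: {A, G, H, K, R} — 5 commits.

5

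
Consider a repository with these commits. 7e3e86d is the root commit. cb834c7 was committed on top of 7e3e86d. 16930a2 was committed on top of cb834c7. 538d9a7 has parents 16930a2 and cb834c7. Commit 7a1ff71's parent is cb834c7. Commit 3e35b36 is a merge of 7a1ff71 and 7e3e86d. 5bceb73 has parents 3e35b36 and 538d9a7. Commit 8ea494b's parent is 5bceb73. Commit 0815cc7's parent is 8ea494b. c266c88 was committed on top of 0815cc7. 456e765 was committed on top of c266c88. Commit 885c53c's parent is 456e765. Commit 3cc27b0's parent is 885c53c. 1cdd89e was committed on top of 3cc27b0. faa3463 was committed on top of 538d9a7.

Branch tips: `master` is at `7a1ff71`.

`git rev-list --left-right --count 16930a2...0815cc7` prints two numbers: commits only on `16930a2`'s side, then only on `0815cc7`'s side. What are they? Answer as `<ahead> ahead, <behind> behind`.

0 ahead, 6 behind

Reachable from 16930a2: {16930a2, 7e3e86d, cb834c7}.
Reachable from 0815cc7: {0815cc7, 16930a2, 3e35b36, 538d9a7, 5bceb73, 7a1ff71, 7e3e86d, 8ea494b, cb834c7}.
Only in 16930a2's history (ahead): {} — 0.
Only in 0815cc7's history (behind): {0815cc7, 3e35b36, 538d9a7, 5bceb73, 7a1ff71, 8ea494b} — 6.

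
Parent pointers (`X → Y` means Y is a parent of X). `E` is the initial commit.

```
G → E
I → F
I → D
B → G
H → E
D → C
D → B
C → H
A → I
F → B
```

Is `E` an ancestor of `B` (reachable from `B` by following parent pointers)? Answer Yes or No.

Ancestors of B (commits reachable by following parents): {B, E, G}.
E is in that set, so it is an ancestor of B.

Yes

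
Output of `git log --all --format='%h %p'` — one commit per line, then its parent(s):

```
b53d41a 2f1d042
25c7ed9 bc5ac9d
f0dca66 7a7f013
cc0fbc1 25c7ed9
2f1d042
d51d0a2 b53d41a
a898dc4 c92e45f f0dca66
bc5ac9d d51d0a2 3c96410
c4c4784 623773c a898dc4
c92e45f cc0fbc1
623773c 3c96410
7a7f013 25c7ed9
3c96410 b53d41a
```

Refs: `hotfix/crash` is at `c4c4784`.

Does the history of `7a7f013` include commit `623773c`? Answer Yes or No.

No

Ancestors of 7a7f013: {25c7ed9, 2f1d042, 3c96410, 7a7f013, b53d41a, bc5ac9d, d51d0a2}.
623773c is not in that set, so it is not an ancestor of 7a7f013.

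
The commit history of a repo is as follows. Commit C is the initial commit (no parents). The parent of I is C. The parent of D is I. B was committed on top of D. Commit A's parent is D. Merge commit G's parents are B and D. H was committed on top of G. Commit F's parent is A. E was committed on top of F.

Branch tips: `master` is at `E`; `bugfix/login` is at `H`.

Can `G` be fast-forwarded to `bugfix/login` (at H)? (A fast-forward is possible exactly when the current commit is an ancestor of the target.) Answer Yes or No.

A fast-forward from G to H is possible iff G is an ancestor of H.
Ancestors of H: {B, C, D, G, H, I}.
G is among them, so fast-forward is possible.

Yes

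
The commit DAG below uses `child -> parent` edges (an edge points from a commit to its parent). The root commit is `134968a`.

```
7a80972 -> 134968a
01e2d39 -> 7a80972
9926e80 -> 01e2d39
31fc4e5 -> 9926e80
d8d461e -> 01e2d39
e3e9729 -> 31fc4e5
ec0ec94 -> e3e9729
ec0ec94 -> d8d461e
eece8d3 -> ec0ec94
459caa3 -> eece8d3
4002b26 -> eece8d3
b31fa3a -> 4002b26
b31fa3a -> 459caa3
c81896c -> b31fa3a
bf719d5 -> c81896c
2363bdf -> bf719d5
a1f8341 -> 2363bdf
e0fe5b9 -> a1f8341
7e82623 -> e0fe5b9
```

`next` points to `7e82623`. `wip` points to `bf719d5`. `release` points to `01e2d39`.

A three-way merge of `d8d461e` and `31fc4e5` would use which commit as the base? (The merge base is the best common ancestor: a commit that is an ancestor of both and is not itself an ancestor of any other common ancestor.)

Ancestors of d8d461e: {01e2d39, 134968a, 7a80972, d8d461e}.
Ancestors of 31fc4e5: {01e2d39, 134968a, 31fc4e5, 7a80972, 9926e80}.
Common ancestors: {01e2d39, 134968a, 7a80972}.
Among these, 01e2d39 is not an ancestor of any other common ancestor — it is the merge base.

01e2d39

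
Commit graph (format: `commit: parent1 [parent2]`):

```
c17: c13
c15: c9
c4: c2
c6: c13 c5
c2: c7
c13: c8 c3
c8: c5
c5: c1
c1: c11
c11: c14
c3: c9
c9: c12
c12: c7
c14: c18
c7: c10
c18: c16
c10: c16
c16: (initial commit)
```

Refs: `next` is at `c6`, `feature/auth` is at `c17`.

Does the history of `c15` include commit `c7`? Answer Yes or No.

Yes

Ancestors of c15 (commits reachable by following parents): {c10, c12, c15, c16, c7, c9}.
c7 is in that set, so it is an ancestor of c15.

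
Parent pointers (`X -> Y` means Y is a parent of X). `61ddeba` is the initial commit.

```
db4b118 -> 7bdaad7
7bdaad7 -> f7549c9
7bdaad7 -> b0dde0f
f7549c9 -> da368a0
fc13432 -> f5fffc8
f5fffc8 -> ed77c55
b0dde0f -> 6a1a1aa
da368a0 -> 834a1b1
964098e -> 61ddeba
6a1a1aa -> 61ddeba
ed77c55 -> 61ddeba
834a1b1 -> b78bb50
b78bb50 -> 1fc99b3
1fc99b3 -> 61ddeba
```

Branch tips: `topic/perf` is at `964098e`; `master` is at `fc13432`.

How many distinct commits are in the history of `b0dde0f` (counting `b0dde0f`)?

3

Walking parent pointers from b0dde0f: reachable set = {61ddeba, 6a1a1aa, b0dde0f}.
That is 3 commits.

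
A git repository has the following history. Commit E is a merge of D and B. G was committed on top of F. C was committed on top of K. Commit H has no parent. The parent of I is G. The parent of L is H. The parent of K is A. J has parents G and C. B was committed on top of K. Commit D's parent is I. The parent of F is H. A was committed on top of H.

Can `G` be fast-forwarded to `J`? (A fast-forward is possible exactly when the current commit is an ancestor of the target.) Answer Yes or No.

Yes

A fast-forward from G to J is possible iff G is an ancestor of J.
Ancestors of J: {A, C, F, G, H, J, K}.
G is among them, so fast-forward is possible.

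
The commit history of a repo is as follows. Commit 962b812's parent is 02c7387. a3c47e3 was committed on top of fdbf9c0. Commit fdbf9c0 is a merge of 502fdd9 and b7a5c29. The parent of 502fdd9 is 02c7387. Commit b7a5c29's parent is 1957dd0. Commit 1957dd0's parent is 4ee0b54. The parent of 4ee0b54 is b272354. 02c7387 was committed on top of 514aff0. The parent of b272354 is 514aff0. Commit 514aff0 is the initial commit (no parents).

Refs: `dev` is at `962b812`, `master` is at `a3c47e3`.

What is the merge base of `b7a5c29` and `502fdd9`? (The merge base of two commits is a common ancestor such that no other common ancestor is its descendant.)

514aff0

Ancestors of b7a5c29: {1957dd0, 4ee0b54, 514aff0, b272354, b7a5c29}.
Ancestors of 502fdd9: {02c7387, 502fdd9, 514aff0}.
Common ancestors: {514aff0}.
The only common ancestor is 514aff0, so it is the merge base.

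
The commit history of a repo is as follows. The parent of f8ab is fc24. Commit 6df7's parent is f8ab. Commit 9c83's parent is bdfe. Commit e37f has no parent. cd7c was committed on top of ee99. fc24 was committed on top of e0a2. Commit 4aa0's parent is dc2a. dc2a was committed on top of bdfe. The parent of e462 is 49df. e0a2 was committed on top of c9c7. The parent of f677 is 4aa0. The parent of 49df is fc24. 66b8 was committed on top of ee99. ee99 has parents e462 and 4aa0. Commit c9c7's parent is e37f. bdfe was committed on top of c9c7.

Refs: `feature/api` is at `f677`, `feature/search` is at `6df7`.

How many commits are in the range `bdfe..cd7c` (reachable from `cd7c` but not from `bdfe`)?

Reachable from cd7c: {49df, 4aa0, bdfe, c9c7, cd7c, dc2a, e0a2, e37f, e462, ee99, fc24}.
Reachable from bdfe: {bdfe, c9c7, e37f}.
In cd7c's history but not bdfe's: {49df, 4aa0, cd7c, dc2a, e0a2, e462, ee99, fc24} — 8 commits.

8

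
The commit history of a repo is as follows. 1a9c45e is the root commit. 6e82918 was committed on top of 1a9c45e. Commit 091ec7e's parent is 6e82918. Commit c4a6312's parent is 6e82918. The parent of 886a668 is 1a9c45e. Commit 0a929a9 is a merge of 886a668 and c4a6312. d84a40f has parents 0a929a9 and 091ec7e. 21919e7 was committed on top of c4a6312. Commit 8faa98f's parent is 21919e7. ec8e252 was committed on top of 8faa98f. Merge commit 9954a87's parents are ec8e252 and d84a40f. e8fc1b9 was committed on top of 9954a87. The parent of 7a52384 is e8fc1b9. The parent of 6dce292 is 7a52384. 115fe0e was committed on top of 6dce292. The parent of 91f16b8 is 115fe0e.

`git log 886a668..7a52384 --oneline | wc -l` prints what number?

11

Reachable from 7a52384: {091ec7e, 0a929a9, 1a9c45e, 21919e7, 6e82918, 7a52384, 886a668, 8faa98f, 9954a87, c4a6312, d84a40f, e8fc1b9, ec8e252}.
Reachable from 886a668: {1a9c45e, 886a668}.
In 7a52384's history but not 886a668's: {091ec7e, 0a929a9, 21919e7, 6e82918, 7a52384, 8faa98f, 9954a87, c4a6312, d84a40f, e8fc1b9, ec8e252} — 11 commits.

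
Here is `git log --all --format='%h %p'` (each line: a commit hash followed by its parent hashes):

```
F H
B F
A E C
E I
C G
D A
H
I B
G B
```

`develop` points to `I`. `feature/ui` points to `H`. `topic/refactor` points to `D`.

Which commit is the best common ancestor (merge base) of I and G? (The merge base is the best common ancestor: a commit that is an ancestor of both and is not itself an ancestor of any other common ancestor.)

Ancestors of I: {B, F, H, I}.
Ancestors of G: {B, F, G, H}.
Common ancestors: {B, F, H}.
Among these, B is not an ancestor of any other common ancestor — it is the merge base.

B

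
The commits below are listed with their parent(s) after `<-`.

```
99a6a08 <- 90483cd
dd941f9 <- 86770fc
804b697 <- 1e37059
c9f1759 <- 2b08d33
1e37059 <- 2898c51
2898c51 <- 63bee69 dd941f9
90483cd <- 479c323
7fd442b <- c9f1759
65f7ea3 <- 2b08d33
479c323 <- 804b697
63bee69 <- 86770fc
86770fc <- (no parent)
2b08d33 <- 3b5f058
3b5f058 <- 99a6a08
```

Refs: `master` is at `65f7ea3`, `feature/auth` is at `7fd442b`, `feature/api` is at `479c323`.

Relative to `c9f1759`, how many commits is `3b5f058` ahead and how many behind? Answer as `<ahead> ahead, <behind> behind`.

0 ahead, 2 behind

Reachable from 3b5f058: {1e37059, 2898c51, 3b5f058, 479c323, 63bee69, 804b697, 86770fc, 90483cd, 99a6a08, dd941f9}.
Reachable from c9f1759: {1e37059, 2898c51, 2b08d33, 3b5f058, 479c323, 63bee69, 804b697, 86770fc, 90483cd, 99a6a08, c9f1759, dd941f9}.
Only in 3b5f058's history (ahead): {} — 0.
Only in c9f1759's history (behind): {2b08d33, c9f1759} — 2.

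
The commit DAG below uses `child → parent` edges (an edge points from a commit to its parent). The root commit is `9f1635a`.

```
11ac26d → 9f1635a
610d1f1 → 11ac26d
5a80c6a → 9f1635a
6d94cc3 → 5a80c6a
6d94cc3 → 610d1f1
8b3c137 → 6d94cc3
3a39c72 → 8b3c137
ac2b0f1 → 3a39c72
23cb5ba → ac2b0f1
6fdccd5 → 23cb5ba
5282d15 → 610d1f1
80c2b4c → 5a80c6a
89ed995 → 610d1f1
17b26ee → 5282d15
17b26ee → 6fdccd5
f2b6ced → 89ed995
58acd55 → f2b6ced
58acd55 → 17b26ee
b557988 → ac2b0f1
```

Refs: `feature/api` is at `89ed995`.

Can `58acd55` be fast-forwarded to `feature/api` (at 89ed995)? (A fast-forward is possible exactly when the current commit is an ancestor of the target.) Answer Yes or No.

A fast-forward from 58acd55 to 89ed995 is possible iff 58acd55 is an ancestor of 89ed995.
Ancestors of 89ed995: {11ac26d, 610d1f1, 89ed995, 9f1635a}.
58acd55 is not among them, so fast-forward is not possible.

No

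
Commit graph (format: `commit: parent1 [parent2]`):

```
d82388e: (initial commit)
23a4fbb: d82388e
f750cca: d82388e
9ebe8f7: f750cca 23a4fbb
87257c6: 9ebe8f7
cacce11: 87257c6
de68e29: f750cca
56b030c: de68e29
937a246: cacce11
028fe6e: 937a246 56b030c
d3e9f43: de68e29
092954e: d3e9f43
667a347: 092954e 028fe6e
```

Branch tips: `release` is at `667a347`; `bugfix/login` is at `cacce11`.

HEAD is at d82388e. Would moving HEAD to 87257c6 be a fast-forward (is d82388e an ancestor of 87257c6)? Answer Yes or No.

A fast-forward from d82388e to 87257c6 is possible iff d82388e is an ancestor of 87257c6.
Ancestors of 87257c6: {23a4fbb, 87257c6, 9ebe8f7, d82388e, f750cca}.
d82388e is among them, so fast-forward is possible.

Yes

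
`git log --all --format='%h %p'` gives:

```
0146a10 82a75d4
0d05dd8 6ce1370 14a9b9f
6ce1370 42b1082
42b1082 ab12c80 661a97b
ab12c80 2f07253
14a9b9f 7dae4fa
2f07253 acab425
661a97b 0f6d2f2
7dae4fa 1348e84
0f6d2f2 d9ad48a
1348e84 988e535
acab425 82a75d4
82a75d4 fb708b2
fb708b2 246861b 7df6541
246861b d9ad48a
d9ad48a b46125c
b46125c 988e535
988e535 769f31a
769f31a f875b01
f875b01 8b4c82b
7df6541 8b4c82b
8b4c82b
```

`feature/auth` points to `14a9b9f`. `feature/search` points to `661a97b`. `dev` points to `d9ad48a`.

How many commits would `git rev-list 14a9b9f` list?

Walking parent pointers from 14a9b9f: reachable set = {1348e84, 14a9b9f, 769f31a, 7dae4fa, 8b4c82b, 988e535, f875b01}.
That is 7 commits.

7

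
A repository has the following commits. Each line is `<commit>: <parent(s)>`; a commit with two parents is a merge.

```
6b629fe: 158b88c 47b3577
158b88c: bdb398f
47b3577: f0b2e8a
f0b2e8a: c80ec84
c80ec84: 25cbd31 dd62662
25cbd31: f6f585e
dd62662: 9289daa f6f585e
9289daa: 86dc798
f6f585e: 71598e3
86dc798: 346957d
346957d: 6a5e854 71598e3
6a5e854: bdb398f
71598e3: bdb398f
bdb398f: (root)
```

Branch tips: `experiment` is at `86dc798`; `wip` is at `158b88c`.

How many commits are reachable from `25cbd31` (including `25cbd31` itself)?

Walking parent pointers from 25cbd31: reachable set = {25cbd31, 71598e3, bdb398f, f6f585e}.
That is 4 commits.

4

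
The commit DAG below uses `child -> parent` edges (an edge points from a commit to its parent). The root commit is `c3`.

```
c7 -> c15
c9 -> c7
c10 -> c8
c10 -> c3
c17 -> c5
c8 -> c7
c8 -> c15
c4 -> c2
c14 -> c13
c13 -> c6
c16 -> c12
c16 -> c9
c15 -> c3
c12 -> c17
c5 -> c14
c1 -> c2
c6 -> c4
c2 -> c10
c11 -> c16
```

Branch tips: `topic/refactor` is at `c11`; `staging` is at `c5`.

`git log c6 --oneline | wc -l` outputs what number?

Walking parent pointers from c6: reachable set = {c10, c15, c2, c3, c4, c6, c7, c8}.
That is 8 commits.

8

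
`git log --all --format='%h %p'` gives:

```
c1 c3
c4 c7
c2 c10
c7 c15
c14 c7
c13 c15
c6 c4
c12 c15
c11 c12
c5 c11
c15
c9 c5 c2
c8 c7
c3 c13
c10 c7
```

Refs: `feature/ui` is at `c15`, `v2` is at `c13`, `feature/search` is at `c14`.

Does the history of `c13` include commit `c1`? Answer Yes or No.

Ancestors of c13: {c13, c15}.
c1 is not in that set, so it is not an ancestor of c13.

No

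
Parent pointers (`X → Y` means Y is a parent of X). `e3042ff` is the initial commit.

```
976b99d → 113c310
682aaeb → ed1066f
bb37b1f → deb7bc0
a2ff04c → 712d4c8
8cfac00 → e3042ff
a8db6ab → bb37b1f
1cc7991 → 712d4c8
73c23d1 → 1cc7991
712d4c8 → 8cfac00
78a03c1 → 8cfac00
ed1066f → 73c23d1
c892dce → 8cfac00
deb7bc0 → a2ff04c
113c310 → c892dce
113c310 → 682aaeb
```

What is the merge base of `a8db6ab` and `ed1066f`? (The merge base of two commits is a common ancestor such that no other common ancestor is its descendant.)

712d4c8

Ancestors of a8db6ab: {712d4c8, 8cfac00, a2ff04c, a8db6ab, bb37b1f, deb7bc0, e3042ff}.
Ancestors of ed1066f: {1cc7991, 712d4c8, 73c23d1, 8cfac00, e3042ff, ed1066f}.
Common ancestors: {712d4c8, 8cfac00, e3042ff}.
Among these, 712d4c8 is not an ancestor of any other common ancestor — it is the merge base.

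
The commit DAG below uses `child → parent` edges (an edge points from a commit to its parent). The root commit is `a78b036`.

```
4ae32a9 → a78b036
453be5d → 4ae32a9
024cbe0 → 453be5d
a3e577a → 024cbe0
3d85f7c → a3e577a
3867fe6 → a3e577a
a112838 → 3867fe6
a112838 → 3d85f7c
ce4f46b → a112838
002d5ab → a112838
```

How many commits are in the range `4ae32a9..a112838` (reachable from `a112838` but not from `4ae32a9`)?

6

Reachable from a112838: {024cbe0, 3867fe6, 3d85f7c, 453be5d, 4ae32a9, a112838, a3e577a, a78b036}.
Reachable from 4ae32a9: {4ae32a9, a78b036}.
In a112838's history but not 4ae32a9's: {024cbe0, 3867fe6, 3d85f7c, 453be5d, a112838, a3e577a} — 6 commits.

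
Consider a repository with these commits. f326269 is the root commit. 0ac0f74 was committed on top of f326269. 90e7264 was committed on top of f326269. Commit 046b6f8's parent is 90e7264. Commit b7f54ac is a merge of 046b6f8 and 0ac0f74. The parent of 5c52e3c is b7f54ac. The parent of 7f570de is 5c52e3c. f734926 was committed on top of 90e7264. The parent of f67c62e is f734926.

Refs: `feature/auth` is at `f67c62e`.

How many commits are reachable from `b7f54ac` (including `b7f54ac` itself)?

5

Walking parent pointers from b7f54ac: reachable set = {046b6f8, 0ac0f74, 90e7264, b7f54ac, f326269}.
That is 5 commits.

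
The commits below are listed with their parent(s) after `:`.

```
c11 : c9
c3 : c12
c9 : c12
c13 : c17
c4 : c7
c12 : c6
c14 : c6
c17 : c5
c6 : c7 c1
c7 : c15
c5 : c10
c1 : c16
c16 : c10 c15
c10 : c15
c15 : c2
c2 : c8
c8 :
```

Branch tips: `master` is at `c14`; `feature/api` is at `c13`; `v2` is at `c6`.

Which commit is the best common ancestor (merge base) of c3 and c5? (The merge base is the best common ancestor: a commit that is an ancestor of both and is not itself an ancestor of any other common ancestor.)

c10

Ancestors of c3: {c1, c10, c12, c15, c16, c2, c3, c6, c7, c8}.
Ancestors of c5: {c10, c15, c2, c5, c8}.
Common ancestors: {c10, c15, c2, c8}.
Among these, c10 is not an ancestor of any other common ancestor — it is the merge base.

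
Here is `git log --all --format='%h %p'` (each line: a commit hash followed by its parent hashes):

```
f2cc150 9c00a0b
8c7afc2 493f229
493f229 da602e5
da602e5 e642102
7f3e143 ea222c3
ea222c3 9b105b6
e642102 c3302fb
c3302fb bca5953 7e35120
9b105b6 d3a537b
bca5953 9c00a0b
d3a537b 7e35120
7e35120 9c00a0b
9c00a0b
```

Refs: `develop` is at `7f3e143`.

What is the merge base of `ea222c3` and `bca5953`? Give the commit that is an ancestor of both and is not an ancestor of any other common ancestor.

9c00a0b

Ancestors of ea222c3: {7e35120, 9b105b6, 9c00a0b, d3a537b, ea222c3}.
Ancestors of bca5953: {9c00a0b, bca5953}.
Common ancestors: {9c00a0b}.
The only common ancestor is 9c00a0b, so it is the merge base.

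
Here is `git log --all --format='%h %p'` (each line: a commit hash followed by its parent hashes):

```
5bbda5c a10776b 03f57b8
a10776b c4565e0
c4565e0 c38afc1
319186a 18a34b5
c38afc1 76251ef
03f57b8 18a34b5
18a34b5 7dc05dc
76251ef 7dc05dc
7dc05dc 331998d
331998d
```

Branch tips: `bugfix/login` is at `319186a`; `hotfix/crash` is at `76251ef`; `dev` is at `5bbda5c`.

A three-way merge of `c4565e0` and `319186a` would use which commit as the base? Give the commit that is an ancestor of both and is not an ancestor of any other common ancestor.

7dc05dc

Ancestors of c4565e0: {331998d, 76251ef, 7dc05dc, c38afc1, c4565e0}.
Ancestors of 319186a: {18a34b5, 319186a, 331998d, 7dc05dc}.
Common ancestors: {331998d, 7dc05dc}.
Among these, 7dc05dc is not an ancestor of any other common ancestor — it is the merge base.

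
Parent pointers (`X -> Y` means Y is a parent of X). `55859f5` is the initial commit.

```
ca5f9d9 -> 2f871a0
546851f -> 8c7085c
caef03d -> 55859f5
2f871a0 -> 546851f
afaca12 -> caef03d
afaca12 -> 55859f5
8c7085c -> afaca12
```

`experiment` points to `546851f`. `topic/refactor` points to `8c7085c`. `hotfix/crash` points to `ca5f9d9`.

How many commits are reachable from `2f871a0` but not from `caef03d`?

Reachable from 2f871a0: {2f871a0, 546851f, 55859f5, 8c7085c, afaca12, caef03d}.
Reachable from caef03d: {55859f5, caef03d}.
In 2f871a0's history but not caef03d's: {2f871a0, 546851f, 8c7085c, afaca12} — 4 commits.

4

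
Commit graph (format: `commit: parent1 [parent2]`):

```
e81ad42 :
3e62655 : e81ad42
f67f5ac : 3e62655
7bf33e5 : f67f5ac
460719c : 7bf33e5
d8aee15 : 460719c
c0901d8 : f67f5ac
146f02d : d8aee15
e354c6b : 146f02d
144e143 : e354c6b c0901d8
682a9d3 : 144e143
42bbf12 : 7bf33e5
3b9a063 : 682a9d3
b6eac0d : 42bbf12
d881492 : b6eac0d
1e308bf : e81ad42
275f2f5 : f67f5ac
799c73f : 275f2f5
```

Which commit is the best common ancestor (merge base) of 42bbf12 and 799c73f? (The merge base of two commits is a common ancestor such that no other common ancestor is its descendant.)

f67f5ac

Ancestors of 42bbf12: {3e62655, 42bbf12, 7bf33e5, e81ad42, f67f5ac}.
Ancestors of 799c73f: {275f2f5, 3e62655, 799c73f, e81ad42, f67f5ac}.
Common ancestors: {3e62655, e81ad42, f67f5ac}.
Among these, f67f5ac is not an ancestor of any other common ancestor — it is the merge base.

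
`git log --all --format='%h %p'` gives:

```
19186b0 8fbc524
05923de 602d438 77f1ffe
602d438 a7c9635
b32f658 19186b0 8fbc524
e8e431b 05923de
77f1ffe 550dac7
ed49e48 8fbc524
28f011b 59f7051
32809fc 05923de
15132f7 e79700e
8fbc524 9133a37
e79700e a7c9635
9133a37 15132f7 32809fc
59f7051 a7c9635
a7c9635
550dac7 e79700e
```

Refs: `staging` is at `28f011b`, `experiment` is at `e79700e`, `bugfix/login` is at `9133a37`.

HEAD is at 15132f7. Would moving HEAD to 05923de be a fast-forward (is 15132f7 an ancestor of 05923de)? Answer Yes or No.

A fast-forward from 15132f7 to 05923de is possible iff 15132f7 is an ancestor of 05923de.
Ancestors of 05923de: {05923de, 550dac7, 602d438, 77f1ffe, a7c9635, e79700e}.
15132f7 is not among them, so fast-forward is not possible.

No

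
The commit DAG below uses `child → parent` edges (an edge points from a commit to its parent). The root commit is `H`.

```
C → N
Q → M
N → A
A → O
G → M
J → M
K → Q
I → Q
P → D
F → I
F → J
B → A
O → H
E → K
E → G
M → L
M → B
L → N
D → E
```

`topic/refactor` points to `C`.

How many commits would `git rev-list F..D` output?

4

Reachable from D: {A, B, D, E, G, H, K, L, M, N, O, Q}.
Reachable from F: {A, B, F, H, I, J, L, M, N, O, Q}.
In D's history but not F's: {D, E, G, K} — 4 commits.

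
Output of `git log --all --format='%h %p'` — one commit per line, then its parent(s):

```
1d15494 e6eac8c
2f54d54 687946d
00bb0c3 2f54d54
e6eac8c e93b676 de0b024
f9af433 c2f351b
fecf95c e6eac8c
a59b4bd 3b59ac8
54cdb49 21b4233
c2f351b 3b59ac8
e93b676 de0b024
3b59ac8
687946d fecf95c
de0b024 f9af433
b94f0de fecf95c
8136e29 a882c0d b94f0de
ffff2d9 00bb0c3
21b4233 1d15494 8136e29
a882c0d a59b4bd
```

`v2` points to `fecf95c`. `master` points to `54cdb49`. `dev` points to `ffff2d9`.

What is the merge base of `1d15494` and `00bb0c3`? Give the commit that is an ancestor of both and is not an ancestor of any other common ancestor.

Ancestors of 1d15494: {1d15494, 3b59ac8, c2f351b, de0b024, e6eac8c, e93b676, f9af433}.
Ancestors of 00bb0c3: {00bb0c3, 2f54d54, 3b59ac8, 687946d, c2f351b, de0b024, e6eac8c, e93b676, f9af433, fecf95c}.
Common ancestors: {3b59ac8, c2f351b, de0b024, e6eac8c, e93b676, f9af433}.
Among these, e6eac8c is not an ancestor of any other common ancestor — it is the merge base.

e6eac8c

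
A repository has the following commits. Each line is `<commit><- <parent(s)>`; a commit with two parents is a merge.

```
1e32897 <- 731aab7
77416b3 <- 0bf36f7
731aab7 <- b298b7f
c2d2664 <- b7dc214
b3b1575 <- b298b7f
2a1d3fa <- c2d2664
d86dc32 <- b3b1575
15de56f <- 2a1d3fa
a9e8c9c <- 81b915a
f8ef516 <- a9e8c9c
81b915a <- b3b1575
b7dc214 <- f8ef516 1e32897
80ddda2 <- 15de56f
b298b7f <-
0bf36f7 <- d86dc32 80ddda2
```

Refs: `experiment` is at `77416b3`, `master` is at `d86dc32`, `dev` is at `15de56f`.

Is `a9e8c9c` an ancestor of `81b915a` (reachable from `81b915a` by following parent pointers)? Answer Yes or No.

Ancestors of 81b915a: {81b915a, b298b7f, b3b1575}.
a9e8c9c is not in that set, so it is not an ancestor of 81b915a.

No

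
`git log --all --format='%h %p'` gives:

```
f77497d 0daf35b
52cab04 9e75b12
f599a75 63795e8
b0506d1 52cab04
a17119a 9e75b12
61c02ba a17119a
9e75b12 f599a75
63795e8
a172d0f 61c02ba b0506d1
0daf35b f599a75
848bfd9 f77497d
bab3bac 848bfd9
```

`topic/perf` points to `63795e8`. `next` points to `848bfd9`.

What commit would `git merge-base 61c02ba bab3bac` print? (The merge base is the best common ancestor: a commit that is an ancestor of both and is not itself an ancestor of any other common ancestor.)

f599a75

Ancestors of 61c02ba: {61c02ba, 63795e8, 9e75b12, a17119a, f599a75}.
Ancestors of bab3bac: {0daf35b, 63795e8, 848bfd9, bab3bac, f599a75, f77497d}.
Common ancestors: {63795e8, f599a75}.
Among these, f599a75 is not an ancestor of any other common ancestor — it is the merge base.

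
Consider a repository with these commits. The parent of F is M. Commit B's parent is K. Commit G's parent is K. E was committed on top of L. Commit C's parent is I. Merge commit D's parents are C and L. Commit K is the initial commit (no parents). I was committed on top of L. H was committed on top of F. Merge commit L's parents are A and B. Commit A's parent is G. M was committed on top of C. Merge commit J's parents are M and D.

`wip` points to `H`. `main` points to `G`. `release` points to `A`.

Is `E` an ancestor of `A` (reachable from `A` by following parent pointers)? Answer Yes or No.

Ancestors of A: {A, G, K}.
E is not in that set, so it is not an ancestor of A.

No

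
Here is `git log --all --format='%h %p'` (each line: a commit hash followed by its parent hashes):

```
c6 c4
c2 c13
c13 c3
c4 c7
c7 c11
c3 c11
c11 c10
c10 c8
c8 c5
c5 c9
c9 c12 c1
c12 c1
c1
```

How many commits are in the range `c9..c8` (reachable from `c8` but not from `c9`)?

Reachable from c8: {c1, c12, c5, c8, c9}.
Reachable from c9: {c1, c12, c9}.
In c8's history but not c9's: {c5, c8} — 2 commits.

2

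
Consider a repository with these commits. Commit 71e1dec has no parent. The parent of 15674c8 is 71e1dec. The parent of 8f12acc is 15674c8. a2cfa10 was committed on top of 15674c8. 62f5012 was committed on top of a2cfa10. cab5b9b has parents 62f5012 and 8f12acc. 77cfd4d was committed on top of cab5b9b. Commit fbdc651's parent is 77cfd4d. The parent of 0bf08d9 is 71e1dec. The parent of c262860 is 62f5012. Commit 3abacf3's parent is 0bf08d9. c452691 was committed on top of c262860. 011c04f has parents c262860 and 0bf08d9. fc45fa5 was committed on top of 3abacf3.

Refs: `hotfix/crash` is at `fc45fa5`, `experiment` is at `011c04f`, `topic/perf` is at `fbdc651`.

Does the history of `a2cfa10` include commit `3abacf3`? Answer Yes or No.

Ancestors of a2cfa10: {15674c8, 71e1dec, a2cfa10}.
3abacf3 is not in that set, so it is not an ancestor of a2cfa10.

No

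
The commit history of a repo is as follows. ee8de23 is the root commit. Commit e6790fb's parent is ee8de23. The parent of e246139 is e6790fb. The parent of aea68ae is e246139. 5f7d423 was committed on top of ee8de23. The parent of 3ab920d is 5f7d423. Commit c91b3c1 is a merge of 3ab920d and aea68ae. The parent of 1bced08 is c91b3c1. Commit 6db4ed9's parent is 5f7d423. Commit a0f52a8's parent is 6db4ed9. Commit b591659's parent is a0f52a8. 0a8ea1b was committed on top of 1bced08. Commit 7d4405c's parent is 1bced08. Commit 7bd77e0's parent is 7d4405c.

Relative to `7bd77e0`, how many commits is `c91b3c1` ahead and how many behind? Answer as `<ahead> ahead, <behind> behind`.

Reachable from c91b3c1: {3ab920d, 5f7d423, aea68ae, c91b3c1, e246139, e6790fb, ee8de23}.
Reachable from 7bd77e0: {1bced08, 3ab920d, 5f7d423, 7bd77e0, 7d4405c, aea68ae, c91b3c1, e246139, e6790fb, ee8de23}.
Only in c91b3c1's history (ahead): {} — 0.
Only in 7bd77e0's history (behind): {1bced08, 7bd77e0, 7d4405c} — 3.

0 ahead, 3 behind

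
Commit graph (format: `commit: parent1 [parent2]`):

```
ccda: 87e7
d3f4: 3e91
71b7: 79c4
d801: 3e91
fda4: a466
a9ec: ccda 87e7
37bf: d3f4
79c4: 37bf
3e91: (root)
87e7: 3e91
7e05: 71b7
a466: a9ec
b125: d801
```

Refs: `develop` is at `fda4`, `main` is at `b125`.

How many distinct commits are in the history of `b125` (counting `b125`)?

Walking parent pointers from b125: reachable set = {3e91, b125, d801}.
That is 3 commits.

3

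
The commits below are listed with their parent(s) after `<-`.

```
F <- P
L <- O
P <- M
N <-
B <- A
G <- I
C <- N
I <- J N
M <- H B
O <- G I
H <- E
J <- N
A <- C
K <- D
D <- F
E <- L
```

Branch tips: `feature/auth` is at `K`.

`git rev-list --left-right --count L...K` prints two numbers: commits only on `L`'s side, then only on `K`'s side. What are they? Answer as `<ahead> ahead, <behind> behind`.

Reachable from L: {G, I, J, L, N, O}.
Reachable from K: {A, B, C, D, E, F, G, H, I, J, K, L, M, N, O, P}.
Only in L's history (ahead): {} — 0.
Only in K's history (behind): {A, B, C, D, E, F, H, K, M, P} — 10.

0 ahead, 10 behind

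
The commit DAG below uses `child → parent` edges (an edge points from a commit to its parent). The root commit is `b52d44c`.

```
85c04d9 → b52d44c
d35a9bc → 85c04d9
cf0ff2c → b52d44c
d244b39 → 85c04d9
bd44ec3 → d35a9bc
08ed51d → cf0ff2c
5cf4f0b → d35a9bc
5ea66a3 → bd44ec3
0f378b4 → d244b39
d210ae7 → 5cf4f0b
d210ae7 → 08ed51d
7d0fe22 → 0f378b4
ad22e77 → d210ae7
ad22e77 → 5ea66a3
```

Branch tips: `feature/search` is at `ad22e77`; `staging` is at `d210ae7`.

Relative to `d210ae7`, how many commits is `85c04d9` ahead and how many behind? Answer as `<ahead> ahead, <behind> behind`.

Reachable from 85c04d9: {85c04d9, b52d44c}.
Reachable from d210ae7: {08ed51d, 5cf4f0b, 85c04d9, b52d44c, cf0ff2c, d210ae7, d35a9bc}.
Only in 85c04d9's history (ahead): {} — 0.
Only in d210ae7's history (behind): {08ed51d, 5cf4f0b, cf0ff2c, d210ae7, d35a9bc} — 5.

0 ahead, 5 behind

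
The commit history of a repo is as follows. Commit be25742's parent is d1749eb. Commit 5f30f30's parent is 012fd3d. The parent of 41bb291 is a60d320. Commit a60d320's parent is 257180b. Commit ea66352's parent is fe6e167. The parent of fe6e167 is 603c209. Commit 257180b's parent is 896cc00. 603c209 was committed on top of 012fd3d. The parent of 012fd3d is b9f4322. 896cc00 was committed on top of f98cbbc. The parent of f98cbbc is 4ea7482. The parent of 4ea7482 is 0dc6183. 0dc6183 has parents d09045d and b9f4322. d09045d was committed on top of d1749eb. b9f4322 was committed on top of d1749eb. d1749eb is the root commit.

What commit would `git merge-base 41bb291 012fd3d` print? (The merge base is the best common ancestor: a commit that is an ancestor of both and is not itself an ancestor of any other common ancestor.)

Ancestors of 41bb291: {0dc6183, 257180b, 41bb291, 4ea7482, 896cc00, a60d320, b9f4322, d09045d, d1749eb, f98cbbc}.
Ancestors of 012fd3d: {012fd3d, b9f4322, d1749eb}.
Common ancestors: {b9f4322, d1749eb}.
Among these, b9f4322 is not an ancestor of any other common ancestor — it is the merge base.

b9f4322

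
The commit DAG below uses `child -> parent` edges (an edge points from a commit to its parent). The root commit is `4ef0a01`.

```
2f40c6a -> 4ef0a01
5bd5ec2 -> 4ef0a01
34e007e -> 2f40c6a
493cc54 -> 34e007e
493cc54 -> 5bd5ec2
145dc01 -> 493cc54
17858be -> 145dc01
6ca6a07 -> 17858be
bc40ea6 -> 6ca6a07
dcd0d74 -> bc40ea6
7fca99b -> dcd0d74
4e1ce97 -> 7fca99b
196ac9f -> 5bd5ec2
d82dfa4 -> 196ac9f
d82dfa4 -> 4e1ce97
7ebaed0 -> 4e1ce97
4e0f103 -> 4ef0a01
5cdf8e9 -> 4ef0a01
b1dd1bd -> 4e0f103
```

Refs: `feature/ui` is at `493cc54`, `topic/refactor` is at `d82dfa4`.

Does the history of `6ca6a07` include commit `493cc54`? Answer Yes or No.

Yes

Ancestors of 6ca6a07 (commits reachable by following parents): {145dc01, 17858be, 2f40c6a, 34e007e, 493cc54, 4ef0a01, 5bd5ec2, 6ca6a07}.
493cc54 is in that set, so it is an ancestor of 6ca6a07.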